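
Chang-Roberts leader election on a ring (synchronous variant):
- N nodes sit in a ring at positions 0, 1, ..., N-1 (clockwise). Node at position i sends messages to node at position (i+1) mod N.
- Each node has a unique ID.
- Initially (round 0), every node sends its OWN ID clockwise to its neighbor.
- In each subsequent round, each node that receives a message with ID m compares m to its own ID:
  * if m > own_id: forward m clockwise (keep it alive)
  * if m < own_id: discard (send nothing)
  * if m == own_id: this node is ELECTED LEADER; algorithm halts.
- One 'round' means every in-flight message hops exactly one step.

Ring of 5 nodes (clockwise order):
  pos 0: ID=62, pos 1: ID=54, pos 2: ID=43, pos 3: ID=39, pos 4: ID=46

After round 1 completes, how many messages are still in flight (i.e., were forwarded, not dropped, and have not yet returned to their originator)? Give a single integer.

Round 1: pos1(id54) recv 62: fwd; pos2(id43) recv 54: fwd; pos3(id39) recv 43: fwd; pos4(id46) recv 39: drop; pos0(id62) recv 46: drop
After round 1: 3 messages still in flight

Answer: 3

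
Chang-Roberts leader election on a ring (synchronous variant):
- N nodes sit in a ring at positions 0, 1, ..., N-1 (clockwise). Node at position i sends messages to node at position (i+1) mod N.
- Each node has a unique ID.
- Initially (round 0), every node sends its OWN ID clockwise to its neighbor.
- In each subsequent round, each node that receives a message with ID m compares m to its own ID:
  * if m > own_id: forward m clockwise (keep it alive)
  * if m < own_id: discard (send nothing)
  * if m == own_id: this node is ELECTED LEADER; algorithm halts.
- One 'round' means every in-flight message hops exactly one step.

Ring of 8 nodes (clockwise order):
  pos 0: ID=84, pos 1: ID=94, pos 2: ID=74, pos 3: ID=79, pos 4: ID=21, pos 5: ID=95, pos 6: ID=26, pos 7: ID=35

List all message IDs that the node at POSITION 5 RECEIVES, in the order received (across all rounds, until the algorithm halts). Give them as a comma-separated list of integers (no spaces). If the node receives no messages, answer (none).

Round 1: pos1(id94) recv 84: drop; pos2(id74) recv 94: fwd; pos3(id79) recv 74: drop; pos4(id21) recv 79: fwd; pos5(id95) recv 21: drop; pos6(id26) recv 95: fwd; pos7(id35) recv 26: drop; pos0(id84) recv 35: drop
Round 2: pos3(id79) recv 94: fwd; pos5(id95) recv 79: drop; pos7(id35) recv 95: fwd
Round 3: pos4(id21) recv 94: fwd; pos0(id84) recv 95: fwd
Round 4: pos5(id95) recv 94: drop; pos1(id94) recv 95: fwd
Round 5: pos2(id74) recv 95: fwd
Round 6: pos3(id79) recv 95: fwd
Round 7: pos4(id21) recv 95: fwd
Round 8: pos5(id95) recv 95: ELECTED

Answer: 21,79,94,95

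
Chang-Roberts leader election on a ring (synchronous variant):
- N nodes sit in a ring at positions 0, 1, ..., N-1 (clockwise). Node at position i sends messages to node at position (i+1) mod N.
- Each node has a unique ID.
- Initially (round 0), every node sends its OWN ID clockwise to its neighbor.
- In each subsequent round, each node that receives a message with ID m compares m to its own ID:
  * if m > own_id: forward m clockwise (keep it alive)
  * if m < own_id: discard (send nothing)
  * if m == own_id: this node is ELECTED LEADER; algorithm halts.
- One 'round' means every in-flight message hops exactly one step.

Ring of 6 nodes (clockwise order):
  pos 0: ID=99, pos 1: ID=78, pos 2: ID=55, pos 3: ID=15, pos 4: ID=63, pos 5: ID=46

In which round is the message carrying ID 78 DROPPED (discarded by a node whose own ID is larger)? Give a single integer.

Round 1: pos1(id78) recv 99: fwd; pos2(id55) recv 78: fwd; pos3(id15) recv 55: fwd; pos4(id63) recv 15: drop; pos5(id46) recv 63: fwd; pos0(id99) recv 46: drop
Round 2: pos2(id55) recv 99: fwd; pos3(id15) recv 78: fwd; pos4(id63) recv 55: drop; pos0(id99) recv 63: drop
Round 3: pos3(id15) recv 99: fwd; pos4(id63) recv 78: fwd
Round 4: pos4(id63) recv 99: fwd; pos5(id46) recv 78: fwd
Round 5: pos5(id46) recv 99: fwd; pos0(id99) recv 78: drop
Round 6: pos0(id99) recv 99: ELECTED
Message ID 78 originates at pos 1; dropped at pos 0 in round 5

Answer: 5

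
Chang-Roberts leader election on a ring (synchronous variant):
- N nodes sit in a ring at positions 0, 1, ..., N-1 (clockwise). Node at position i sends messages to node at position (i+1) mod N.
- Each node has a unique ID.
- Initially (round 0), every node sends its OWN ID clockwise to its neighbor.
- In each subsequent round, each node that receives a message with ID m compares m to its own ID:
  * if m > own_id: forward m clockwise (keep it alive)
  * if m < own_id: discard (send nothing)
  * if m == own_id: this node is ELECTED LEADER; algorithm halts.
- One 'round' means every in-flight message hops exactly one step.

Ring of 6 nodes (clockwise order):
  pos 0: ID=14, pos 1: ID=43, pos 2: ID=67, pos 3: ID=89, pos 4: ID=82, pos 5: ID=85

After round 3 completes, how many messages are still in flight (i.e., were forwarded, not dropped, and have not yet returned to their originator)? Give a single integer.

Round 1: pos1(id43) recv 14: drop; pos2(id67) recv 43: drop; pos3(id89) recv 67: drop; pos4(id82) recv 89: fwd; pos5(id85) recv 82: drop; pos0(id14) recv 85: fwd
Round 2: pos5(id85) recv 89: fwd; pos1(id43) recv 85: fwd
Round 3: pos0(id14) recv 89: fwd; pos2(id67) recv 85: fwd
After round 3: 2 messages still in flight

Answer: 2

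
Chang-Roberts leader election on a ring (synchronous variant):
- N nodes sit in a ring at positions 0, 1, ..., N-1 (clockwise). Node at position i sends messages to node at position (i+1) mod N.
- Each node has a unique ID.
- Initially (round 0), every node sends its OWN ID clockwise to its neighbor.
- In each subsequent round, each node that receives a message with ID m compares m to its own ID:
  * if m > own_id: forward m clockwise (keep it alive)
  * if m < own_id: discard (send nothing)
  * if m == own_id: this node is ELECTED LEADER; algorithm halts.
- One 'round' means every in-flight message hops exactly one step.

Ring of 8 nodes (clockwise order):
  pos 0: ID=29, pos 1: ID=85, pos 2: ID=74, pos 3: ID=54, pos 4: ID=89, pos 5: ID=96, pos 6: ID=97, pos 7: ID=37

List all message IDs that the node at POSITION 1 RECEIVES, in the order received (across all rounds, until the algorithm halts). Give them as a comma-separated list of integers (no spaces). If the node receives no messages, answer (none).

Round 1: pos1(id85) recv 29: drop; pos2(id74) recv 85: fwd; pos3(id54) recv 74: fwd; pos4(id89) recv 54: drop; pos5(id96) recv 89: drop; pos6(id97) recv 96: drop; pos7(id37) recv 97: fwd; pos0(id29) recv 37: fwd
Round 2: pos3(id54) recv 85: fwd; pos4(id89) recv 74: drop; pos0(id29) recv 97: fwd; pos1(id85) recv 37: drop
Round 3: pos4(id89) recv 85: drop; pos1(id85) recv 97: fwd
Round 4: pos2(id74) recv 97: fwd
Round 5: pos3(id54) recv 97: fwd
Round 6: pos4(id89) recv 97: fwd
Round 7: pos5(id96) recv 97: fwd
Round 8: pos6(id97) recv 97: ELECTED

Answer: 29,37,97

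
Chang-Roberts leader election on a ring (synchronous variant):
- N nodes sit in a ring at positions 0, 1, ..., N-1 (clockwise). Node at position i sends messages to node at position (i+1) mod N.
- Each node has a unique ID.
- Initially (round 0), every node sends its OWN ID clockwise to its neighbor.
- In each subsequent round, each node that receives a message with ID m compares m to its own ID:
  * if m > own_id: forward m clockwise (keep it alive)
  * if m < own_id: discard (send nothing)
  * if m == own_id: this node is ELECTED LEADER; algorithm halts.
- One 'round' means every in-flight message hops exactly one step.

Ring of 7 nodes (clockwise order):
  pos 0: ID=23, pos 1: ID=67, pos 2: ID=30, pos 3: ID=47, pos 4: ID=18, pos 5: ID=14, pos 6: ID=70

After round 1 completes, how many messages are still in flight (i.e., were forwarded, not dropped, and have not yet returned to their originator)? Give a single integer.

Answer: 4

Derivation:
Round 1: pos1(id67) recv 23: drop; pos2(id30) recv 67: fwd; pos3(id47) recv 30: drop; pos4(id18) recv 47: fwd; pos5(id14) recv 18: fwd; pos6(id70) recv 14: drop; pos0(id23) recv 70: fwd
After round 1: 4 messages still in flight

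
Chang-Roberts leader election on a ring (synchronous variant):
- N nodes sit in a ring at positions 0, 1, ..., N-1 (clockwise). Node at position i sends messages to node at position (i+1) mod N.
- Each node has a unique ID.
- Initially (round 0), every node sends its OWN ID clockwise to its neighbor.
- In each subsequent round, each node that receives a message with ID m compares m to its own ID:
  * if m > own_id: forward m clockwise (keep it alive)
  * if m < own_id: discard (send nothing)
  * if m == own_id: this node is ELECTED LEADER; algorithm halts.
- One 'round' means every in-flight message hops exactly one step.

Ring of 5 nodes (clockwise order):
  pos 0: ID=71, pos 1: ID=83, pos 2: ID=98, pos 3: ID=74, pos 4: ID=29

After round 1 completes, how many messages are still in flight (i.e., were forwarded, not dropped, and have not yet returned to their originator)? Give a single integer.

Round 1: pos1(id83) recv 71: drop; pos2(id98) recv 83: drop; pos3(id74) recv 98: fwd; pos4(id29) recv 74: fwd; pos0(id71) recv 29: drop
After round 1: 2 messages still in flight

Answer: 2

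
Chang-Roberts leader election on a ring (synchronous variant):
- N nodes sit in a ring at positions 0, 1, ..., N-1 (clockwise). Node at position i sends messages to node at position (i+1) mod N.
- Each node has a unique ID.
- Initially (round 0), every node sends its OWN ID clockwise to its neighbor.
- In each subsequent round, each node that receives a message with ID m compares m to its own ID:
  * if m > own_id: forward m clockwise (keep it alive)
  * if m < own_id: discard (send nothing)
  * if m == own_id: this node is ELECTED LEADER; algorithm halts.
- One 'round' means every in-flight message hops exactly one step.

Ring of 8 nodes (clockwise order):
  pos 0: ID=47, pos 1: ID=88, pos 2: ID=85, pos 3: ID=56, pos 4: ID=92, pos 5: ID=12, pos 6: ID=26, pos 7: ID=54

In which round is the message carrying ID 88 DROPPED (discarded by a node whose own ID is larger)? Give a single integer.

Round 1: pos1(id88) recv 47: drop; pos2(id85) recv 88: fwd; pos3(id56) recv 85: fwd; pos4(id92) recv 56: drop; pos5(id12) recv 92: fwd; pos6(id26) recv 12: drop; pos7(id54) recv 26: drop; pos0(id47) recv 54: fwd
Round 2: pos3(id56) recv 88: fwd; pos4(id92) recv 85: drop; pos6(id26) recv 92: fwd; pos1(id88) recv 54: drop
Round 3: pos4(id92) recv 88: drop; pos7(id54) recv 92: fwd
Round 4: pos0(id47) recv 92: fwd
Round 5: pos1(id88) recv 92: fwd
Round 6: pos2(id85) recv 92: fwd
Round 7: pos3(id56) recv 92: fwd
Round 8: pos4(id92) recv 92: ELECTED
Message ID 88 originates at pos 1; dropped at pos 4 in round 3

Answer: 3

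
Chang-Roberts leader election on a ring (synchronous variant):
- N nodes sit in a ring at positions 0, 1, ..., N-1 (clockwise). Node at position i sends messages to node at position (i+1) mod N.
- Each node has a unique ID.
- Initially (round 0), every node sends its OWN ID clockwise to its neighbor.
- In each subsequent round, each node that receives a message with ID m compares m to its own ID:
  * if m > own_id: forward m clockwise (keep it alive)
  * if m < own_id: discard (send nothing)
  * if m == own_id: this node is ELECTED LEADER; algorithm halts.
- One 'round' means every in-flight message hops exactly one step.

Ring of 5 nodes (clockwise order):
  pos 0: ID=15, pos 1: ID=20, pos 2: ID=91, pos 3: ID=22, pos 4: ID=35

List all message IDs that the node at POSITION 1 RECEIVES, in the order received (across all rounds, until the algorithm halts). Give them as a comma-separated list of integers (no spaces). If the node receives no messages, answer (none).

Answer: 15,35,91

Derivation:
Round 1: pos1(id20) recv 15: drop; pos2(id91) recv 20: drop; pos3(id22) recv 91: fwd; pos4(id35) recv 22: drop; pos0(id15) recv 35: fwd
Round 2: pos4(id35) recv 91: fwd; pos1(id20) recv 35: fwd
Round 3: pos0(id15) recv 91: fwd; pos2(id91) recv 35: drop
Round 4: pos1(id20) recv 91: fwd
Round 5: pos2(id91) recv 91: ELECTED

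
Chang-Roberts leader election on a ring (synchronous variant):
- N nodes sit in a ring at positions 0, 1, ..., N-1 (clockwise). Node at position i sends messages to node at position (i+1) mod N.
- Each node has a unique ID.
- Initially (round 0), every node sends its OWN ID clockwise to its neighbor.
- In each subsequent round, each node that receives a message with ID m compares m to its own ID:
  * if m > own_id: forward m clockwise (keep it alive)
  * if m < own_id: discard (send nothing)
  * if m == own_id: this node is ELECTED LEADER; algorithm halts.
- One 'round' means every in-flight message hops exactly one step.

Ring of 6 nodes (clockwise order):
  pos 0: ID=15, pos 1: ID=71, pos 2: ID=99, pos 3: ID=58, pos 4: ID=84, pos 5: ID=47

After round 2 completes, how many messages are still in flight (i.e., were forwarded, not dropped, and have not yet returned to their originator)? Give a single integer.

Answer: 2

Derivation:
Round 1: pos1(id71) recv 15: drop; pos2(id99) recv 71: drop; pos3(id58) recv 99: fwd; pos4(id84) recv 58: drop; pos5(id47) recv 84: fwd; pos0(id15) recv 47: fwd
Round 2: pos4(id84) recv 99: fwd; pos0(id15) recv 84: fwd; pos1(id71) recv 47: drop
After round 2: 2 messages still in flight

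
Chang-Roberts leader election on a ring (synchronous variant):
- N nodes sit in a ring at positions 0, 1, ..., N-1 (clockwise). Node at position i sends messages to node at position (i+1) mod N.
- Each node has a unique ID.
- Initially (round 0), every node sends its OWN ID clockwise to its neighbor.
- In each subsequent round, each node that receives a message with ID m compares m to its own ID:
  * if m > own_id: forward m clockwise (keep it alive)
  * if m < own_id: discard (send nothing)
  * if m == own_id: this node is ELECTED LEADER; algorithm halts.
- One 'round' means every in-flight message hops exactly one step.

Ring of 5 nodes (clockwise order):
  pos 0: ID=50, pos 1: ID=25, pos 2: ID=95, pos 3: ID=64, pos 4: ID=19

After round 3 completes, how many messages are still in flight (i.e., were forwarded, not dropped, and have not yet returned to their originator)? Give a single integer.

Answer: 2

Derivation:
Round 1: pos1(id25) recv 50: fwd; pos2(id95) recv 25: drop; pos3(id64) recv 95: fwd; pos4(id19) recv 64: fwd; pos0(id50) recv 19: drop
Round 2: pos2(id95) recv 50: drop; pos4(id19) recv 95: fwd; pos0(id50) recv 64: fwd
Round 3: pos0(id50) recv 95: fwd; pos1(id25) recv 64: fwd
After round 3: 2 messages still in flight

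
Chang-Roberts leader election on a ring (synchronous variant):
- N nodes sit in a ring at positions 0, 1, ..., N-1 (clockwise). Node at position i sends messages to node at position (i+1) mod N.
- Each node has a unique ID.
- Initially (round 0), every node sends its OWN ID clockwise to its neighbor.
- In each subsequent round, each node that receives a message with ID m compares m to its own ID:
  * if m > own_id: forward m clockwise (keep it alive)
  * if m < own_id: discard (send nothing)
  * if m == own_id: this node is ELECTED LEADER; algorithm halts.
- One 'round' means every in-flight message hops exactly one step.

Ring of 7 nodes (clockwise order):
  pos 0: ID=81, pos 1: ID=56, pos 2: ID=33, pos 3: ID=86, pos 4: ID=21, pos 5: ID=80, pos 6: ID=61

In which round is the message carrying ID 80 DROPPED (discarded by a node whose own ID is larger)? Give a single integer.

Answer: 2

Derivation:
Round 1: pos1(id56) recv 81: fwd; pos2(id33) recv 56: fwd; pos3(id86) recv 33: drop; pos4(id21) recv 86: fwd; pos5(id80) recv 21: drop; pos6(id61) recv 80: fwd; pos0(id81) recv 61: drop
Round 2: pos2(id33) recv 81: fwd; pos3(id86) recv 56: drop; pos5(id80) recv 86: fwd; pos0(id81) recv 80: drop
Round 3: pos3(id86) recv 81: drop; pos6(id61) recv 86: fwd
Round 4: pos0(id81) recv 86: fwd
Round 5: pos1(id56) recv 86: fwd
Round 6: pos2(id33) recv 86: fwd
Round 7: pos3(id86) recv 86: ELECTED
Message ID 80 originates at pos 5; dropped at pos 0 in round 2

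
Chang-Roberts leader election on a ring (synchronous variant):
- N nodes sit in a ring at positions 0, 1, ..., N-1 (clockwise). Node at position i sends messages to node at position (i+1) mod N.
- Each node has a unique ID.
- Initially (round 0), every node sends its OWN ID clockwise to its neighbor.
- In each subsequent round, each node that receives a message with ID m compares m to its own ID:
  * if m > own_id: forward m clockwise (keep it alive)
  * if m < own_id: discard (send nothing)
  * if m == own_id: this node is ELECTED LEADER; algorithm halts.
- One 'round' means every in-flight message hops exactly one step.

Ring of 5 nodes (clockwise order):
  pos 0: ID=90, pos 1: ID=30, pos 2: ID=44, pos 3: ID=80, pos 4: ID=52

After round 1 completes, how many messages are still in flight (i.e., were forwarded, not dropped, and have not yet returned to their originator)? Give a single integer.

Answer: 2

Derivation:
Round 1: pos1(id30) recv 90: fwd; pos2(id44) recv 30: drop; pos3(id80) recv 44: drop; pos4(id52) recv 80: fwd; pos0(id90) recv 52: drop
After round 1: 2 messages still in flight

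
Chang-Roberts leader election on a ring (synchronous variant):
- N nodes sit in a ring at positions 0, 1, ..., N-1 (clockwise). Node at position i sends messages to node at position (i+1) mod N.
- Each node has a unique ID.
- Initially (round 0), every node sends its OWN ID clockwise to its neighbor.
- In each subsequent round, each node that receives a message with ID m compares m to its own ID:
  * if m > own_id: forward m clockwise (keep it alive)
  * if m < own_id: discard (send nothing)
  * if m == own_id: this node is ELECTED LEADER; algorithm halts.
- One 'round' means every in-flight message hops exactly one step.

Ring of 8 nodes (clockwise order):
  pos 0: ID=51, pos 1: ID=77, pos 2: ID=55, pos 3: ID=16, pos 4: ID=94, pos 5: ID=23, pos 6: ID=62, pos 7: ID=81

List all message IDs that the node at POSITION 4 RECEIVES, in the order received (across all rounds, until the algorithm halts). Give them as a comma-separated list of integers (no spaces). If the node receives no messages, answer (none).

Round 1: pos1(id77) recv 51: drop; pos2(id55) recv 77: fwd; pos3(id16) recv 55: fwd; pos4(id94) recv 16: drop; pos5(id23) recv 94: fwd; pos6(id62) recv 23: drop; pos7(id81) recv 62: drop; pos0(id51) recv 81: fwd
Round 2: pos3(id16) recv 77: fwd; pos4(id94) recv 55: drop; pos6(id62) recv 94: fwd; pos1(id77) recv 81: fwd
Round 3: pos4(id94) recv 77: drop; pos7(id81) recv 94: fwd; pos2(id55) recv 81: fwd
Round 4: pos0(id51) recv 94: fwd; pos3(id16) recv 81: fwd
Round 5: pos1(id77) recv 94: fwd; pos4(id94) recv 81: drop
Round 6: pos2(id55) recv 94: fwd
Round 7: pos3(id16) recv 94: fwd
Round 8: pos4(id94) recv 94: ELECTED

Answer: 16,55,77,81,94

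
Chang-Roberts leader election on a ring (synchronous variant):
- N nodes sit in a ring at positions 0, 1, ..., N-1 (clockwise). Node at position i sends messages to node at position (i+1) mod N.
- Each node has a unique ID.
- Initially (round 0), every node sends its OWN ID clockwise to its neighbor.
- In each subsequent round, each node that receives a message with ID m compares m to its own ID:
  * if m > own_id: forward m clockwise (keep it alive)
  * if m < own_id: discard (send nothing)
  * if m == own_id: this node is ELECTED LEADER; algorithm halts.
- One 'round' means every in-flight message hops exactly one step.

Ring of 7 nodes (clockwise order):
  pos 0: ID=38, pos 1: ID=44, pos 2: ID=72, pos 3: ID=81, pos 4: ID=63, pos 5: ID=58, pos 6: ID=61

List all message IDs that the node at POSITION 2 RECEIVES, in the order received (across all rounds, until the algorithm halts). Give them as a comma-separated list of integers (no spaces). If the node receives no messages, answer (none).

Round 1: pos1(id44) recv 38: drop; pos2(id72) recv 44: drop; pos3(id81) recv 72: drop; pos4(id63) recv 81: fwd; pos5(id58) recv 63: fwd; pos6(id61) recv 58: drop; pos0(id38) recv 61: fwd
Round 2: pos5(id58) recv 81: fwd; pos6(id61) recv 63: fwd; pos1(id44) recv 61: fwd
Round 3: pos6(id61) recv 81: fwd; pos0(id38) recv 63: fwd; pos2(id72) recv 61: drop
Round 4: pos0(id38) recv 81: fwd; pos1(id44) recv 63: fwd
Round 5: pos1(id44) recv 81: fwd; pos2(id72) recv 63: drop
Round 6: pos2(id72) recv 81: fwd
Round 7: pos3(id81) recv 81: ELECTED

Answer: 44,61,63,81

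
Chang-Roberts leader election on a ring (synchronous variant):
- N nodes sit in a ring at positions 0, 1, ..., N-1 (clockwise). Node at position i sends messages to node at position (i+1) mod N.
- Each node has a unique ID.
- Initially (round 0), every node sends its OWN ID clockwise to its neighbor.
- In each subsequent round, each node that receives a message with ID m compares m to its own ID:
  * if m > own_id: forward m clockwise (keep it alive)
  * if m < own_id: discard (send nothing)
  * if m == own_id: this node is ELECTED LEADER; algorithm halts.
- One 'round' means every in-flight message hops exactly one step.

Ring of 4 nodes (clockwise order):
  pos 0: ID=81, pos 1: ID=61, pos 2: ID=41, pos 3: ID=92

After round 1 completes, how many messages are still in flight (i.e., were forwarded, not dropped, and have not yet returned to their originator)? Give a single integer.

Answer: 3

Derivation:
Round 1: pos1(id61) recv 81: fwd; pos2(id41) recv 61: fwd; pos3(id92) recv 41: drop; pos0(id81) recv 92: fwd
After round 1: 3 messages still in flight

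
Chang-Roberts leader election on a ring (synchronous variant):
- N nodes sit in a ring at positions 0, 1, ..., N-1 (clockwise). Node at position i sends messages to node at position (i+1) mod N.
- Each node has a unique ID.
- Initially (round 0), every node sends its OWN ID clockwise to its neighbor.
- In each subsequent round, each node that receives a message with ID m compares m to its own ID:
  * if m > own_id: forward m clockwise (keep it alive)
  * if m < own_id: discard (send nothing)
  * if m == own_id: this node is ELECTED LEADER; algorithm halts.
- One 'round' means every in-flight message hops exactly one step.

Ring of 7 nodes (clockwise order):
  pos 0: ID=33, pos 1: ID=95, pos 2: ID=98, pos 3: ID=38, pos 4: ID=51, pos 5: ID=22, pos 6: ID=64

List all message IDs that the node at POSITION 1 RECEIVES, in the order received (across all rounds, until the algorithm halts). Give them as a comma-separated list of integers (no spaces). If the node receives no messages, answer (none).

Answer: 33,64,98

Derivation:
Round 1: pos1(id95) recv 33: drop; pos2(id98) recv 95: drop; pos3(id38) recv 98: fwd; pos4(id51) recv 38: drop; pos5(id22) recv 51: fwd; pos6(id64) recv 22: drop; pos0(id33) recv 64: fwd
Round 2: pos4(id51) recv 98: fwd; pos6(id64) recv 51: drop; pos1(id95) recv 64: drop
Round 3: pos5(id22) recv 98: fwd
Round 4: pos6(id64) recv 98: fwd
Round 5: pos0(id33) recv 98: fwd
Round 6: pos1(id95) recv 98: fwd
Round 7: pos2(id98) recv 98: ELECTED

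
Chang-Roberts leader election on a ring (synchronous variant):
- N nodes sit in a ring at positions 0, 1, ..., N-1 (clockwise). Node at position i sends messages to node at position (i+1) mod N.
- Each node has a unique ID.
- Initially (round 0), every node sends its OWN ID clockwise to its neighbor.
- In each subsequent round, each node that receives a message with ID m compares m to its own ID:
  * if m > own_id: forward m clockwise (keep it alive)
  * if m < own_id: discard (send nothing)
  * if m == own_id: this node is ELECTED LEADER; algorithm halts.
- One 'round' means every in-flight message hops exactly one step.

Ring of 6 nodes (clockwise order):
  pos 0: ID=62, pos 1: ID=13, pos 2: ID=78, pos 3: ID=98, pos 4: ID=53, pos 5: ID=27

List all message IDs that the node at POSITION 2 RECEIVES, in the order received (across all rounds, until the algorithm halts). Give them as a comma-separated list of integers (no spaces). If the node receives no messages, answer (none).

Answer: 13,62,98

Derivation:
Round 1: pos1(id13) recv 62: fwd; pos2(id78) recv 13: drop; pos3(id98) recv 78: drop; pos4(id53) recv 98: fwd; pos5(id27) recv 53: fwd; pos0(id62) recv 27: drop
Round 2: pos2(id78) recv 62: drop; pos5(id27) recv 98: fwd; pos0(id62) recv 53: drop
Round 3: pos0(id62) recv 98: fwd
Round 4: pos1(id13) recv 98: fwd
Round 5: pos2(id78) recv 98: fwd
Round 6: pos3(id98) recv 98: ELECTED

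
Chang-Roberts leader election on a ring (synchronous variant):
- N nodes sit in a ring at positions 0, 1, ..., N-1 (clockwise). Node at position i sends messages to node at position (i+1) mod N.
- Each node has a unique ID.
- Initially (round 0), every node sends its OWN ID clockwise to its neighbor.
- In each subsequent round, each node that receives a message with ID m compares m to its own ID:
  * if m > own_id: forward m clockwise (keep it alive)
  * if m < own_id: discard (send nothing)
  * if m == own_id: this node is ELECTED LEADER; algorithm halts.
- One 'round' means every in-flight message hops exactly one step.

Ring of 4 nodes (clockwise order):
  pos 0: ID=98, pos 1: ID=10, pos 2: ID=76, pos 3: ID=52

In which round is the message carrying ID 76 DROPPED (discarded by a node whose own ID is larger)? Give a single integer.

Round 1: pos1(id10) recv 98: fwd; pos2(id76) recv 10: drop; pos3(id52) recv 76: fwd; pos0(id98) recv 52: drop
Round 2: pos2(id76) recv 98: fwd; pos0(id98) recv 76: drop
Round 3: pos3(id52) recv 98: fwd
Round 4: pos0(id98) recv 98: ELECTED
Message ID 76 originates at pos 2; dropped at pos 0 in round 2

Answer: 2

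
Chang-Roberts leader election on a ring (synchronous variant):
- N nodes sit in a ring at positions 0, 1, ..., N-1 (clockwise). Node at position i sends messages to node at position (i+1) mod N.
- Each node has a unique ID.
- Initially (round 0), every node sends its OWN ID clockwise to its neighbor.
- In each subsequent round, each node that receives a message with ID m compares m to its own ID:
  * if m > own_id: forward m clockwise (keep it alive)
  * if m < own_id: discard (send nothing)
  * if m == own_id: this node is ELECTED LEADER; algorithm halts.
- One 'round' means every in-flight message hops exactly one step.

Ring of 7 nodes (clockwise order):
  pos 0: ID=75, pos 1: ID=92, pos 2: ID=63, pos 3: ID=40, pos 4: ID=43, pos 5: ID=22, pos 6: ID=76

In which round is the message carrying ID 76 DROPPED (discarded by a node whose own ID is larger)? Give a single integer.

Round 1: pos1(id92) recv 75: drop; pos2(id63) recv 92: fwd; pos3(id40) recv 63: fwd; pos4(id43) recv 40: drop; pos5(id22) recv 43: fwd; pos6(id76) recv 22: drop; pos0(id75) recv 76: fwd
Round 2: pos3(id40) recv 92: fwd; pos4(id43) recv 63: fwd; pos6(id76) recv 43: drop; pos1(id92) recv 76: drop
Round 3: pos4(id43) recv 92: fwd; pos5(id22) recv 63: fwd
Round 4: pos5(id22) recv 92: fwd; pos6(id76) recv 63: drop
Round 5: pos6(id76) recv 92: fwd
Round 6: pos0(id75) recv 92: fwd
Round 7: pos1(id92) recv 92: ELECTED
Message ID 76 originates at pos 6; dropped at pos 1 in round 2

Answer: 2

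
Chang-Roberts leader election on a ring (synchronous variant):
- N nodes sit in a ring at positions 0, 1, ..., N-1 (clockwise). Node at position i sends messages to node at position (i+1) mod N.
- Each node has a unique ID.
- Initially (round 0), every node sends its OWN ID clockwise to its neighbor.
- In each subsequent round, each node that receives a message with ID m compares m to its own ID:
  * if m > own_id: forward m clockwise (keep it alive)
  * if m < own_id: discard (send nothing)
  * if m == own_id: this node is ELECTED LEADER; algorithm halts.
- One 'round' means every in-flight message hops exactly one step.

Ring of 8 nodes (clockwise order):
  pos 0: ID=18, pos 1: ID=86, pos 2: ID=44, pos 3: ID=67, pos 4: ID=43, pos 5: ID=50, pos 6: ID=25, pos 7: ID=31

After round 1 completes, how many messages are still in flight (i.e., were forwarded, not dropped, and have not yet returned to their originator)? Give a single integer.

Round 1: pos1(id86) recv 18: drop; pos2(id44) recv 86: fwd; pos3(id67) recv 44: drop; pos4(id43) recv 67: fwd; pos5(id50) recv 43: drop; pos6(id25) recv 50: fwd; pos7(id31) recv 25: drop; pos0(id18) recv 31: fwd
After round 1: 4 messages still in flight

Answer: 4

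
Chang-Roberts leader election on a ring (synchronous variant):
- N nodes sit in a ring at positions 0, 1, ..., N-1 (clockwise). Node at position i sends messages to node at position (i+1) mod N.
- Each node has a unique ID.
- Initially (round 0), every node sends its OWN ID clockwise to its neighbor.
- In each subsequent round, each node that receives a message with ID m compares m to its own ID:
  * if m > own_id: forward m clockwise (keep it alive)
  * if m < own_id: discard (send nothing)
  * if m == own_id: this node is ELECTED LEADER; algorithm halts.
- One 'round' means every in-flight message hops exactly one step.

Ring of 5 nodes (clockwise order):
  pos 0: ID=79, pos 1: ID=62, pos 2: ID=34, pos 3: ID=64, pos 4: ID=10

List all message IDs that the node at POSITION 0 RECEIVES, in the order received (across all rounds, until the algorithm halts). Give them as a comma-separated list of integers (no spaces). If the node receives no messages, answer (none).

Answer: 10,64,79

Derivation:
Round 1: pos1(id62) recv 79: fwd; pos2(id34) recv 62: fwd; pos3(id64) recv 34: drop; pos4(id10) recv 64: fwd; pos0(id79) recv 10: drop
Round 2: pos2(id34) recv 79: fwd; pos3(id64) recv 62: drop; pos0(id79) recv 64: drop
Round 3: pos3(id64) recv 79: fwd
Round 4: pos4(id10) recv 79: fwd
Round 5: pos0(id79) recv 79: ELECTED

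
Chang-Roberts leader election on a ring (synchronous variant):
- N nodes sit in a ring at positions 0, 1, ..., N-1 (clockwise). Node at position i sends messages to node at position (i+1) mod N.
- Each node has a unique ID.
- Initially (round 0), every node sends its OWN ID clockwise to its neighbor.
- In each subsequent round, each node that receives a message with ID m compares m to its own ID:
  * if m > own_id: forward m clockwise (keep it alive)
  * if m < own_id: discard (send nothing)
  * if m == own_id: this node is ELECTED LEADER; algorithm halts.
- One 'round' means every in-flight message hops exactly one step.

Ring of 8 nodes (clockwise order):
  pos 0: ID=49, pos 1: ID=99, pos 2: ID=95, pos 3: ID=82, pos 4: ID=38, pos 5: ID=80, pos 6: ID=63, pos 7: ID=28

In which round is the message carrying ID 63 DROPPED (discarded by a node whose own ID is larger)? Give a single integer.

Round 1: pos1(id99) recv 49: drop; pos2(id95) recv 99: fwd; pos3(id82) recv 95: fwd; pos4(id38) recv 82: fwd; pos5(id80) recv 38: drop; pos6(id63) recv 80: fwd; pos7(id28) recv 63: fwd; pos0(id49) recv 28: drop
Round 2: pos3(id82) recv 99: fwd; pos4(id38) recv 95: fwd; pos5(id80) recv 82: fwd; pos7(id28) recv 80: fwd; pos0(id49) recv 63: fwd
Round 3: pos4(id38) recv 99: fwd; pos5(id80) recv 95: fwd; pos6(id63) recv 82: fwd; pos0(id49) recv 80: fwd; pos1(id99) recv 63: drop
Round 4: pos5(id80) recv 99: fwd; pos6(id63) recv 95: fwd; pos7(id28) recv 82: fwd; pos1(id99) recv 80: drop
Round 5: pos6(id63) recv 99: fwd; pos7(id28) recv 95: fwd; pos0(id49) recv 82: fwd
Round 6: pos7(id28) recv 99: fwd; pos0(id49) recv 95: fwd; pos1(id99) recv 82: drop
Round 7: pos0(id49) recv 99: fwd; pos1(id99) recv 95: drop
Round 8: pos1(id99) recv 99: ELECTED
Message ID 63 originates at pos 6; dropped at pos 1 in round 3

Answer: 3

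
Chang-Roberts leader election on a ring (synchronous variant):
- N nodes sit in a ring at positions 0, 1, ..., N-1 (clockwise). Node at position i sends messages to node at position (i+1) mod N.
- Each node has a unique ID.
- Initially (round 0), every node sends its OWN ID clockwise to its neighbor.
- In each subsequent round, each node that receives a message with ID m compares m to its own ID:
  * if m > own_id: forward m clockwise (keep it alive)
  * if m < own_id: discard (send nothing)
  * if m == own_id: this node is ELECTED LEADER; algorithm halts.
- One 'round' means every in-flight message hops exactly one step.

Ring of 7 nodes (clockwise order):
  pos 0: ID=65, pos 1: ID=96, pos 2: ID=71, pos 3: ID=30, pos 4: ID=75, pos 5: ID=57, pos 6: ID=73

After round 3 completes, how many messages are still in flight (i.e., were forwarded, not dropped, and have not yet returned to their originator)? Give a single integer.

Round 1: pos1(id96) recv 65: drop; pos2(id71) recv 96: fwd; pos3(id30) recv 71: fwd; pos4(id75) recv 30: drop; pos5(id57) recv 75: fwd; pos6(id73) recv 57: drop; pos0(id65) recv 73: fwd
Round 2: pos3(id30) recv 96: fwd; pos4(id75) recv 71: drop; pos6(id73) recv 75: fwd; pos1(id96) recv 73: drop
Round 3: pos4(id75) recv 96: fwd; pos0(id65) recv 75: fwd
After round 3: 2 messages still in flight

Answer: 2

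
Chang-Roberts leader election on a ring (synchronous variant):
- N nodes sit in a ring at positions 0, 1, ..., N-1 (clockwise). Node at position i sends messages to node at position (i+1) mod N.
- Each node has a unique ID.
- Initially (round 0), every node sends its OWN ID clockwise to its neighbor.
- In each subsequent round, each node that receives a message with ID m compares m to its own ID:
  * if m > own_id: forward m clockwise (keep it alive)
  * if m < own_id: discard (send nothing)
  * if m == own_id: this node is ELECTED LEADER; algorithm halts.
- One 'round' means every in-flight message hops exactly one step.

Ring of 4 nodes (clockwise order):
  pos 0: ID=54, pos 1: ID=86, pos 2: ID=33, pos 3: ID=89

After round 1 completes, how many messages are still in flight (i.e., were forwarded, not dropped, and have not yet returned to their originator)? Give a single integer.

Round 1: pos1(id86) recv 54: drop; pos2(id33) recv 86: fwd; pos3(id89) recv 33: drop; pos0(id54) recv 89: fwd
After round 1: 2 messages still in flight

Answer: 2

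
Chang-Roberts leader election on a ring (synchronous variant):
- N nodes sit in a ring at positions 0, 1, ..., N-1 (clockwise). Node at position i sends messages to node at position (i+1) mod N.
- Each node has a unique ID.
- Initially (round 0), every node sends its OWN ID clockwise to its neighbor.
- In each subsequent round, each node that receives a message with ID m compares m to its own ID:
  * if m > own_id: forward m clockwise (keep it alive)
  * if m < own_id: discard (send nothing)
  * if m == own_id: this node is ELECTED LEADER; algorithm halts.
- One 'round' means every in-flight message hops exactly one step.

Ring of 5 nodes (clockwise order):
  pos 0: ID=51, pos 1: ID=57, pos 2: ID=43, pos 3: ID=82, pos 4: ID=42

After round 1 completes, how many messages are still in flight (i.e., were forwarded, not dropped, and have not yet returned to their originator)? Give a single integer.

Round 1: pos1(id57) recv 51: drop; pos2(id43) recv 57: fwd; pos3(id82) recv 43: drop; pos4(id42) recv 82: fwd; pos0(id51) recv 42: drop
After round 1: 2 messages still in flight

Answer: 2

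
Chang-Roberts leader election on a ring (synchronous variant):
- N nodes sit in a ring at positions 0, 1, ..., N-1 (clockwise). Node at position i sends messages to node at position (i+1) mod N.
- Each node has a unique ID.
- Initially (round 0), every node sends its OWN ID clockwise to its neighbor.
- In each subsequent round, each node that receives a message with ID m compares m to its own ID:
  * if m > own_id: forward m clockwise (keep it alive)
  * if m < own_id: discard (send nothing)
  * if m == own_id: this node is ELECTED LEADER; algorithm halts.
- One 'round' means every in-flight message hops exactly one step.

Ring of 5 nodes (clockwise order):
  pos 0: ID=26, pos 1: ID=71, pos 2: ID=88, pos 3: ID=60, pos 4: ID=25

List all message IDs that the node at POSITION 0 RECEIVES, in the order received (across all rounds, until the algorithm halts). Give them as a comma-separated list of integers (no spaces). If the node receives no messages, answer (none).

Answer: 25,60,88

Derivation:
Round 1: pos1(id71) recv 26: drop; pos2(id88) recv 71: drop; pos3(id60) recv 88: fwd; pos4(id25) recv 60: fwd; pos0(id26) recv 25: drop
Round 2: pos4(id25) recv 88: fwd; pos0(id26) recv 60: fwd
Round 3: pos0(id26) recv 88: fwd; pos1(id71) recv 60: drop
Round 4: pos1(id71) recv 88: fwd
Round 5: pos2(id88) recv 88: ELECTED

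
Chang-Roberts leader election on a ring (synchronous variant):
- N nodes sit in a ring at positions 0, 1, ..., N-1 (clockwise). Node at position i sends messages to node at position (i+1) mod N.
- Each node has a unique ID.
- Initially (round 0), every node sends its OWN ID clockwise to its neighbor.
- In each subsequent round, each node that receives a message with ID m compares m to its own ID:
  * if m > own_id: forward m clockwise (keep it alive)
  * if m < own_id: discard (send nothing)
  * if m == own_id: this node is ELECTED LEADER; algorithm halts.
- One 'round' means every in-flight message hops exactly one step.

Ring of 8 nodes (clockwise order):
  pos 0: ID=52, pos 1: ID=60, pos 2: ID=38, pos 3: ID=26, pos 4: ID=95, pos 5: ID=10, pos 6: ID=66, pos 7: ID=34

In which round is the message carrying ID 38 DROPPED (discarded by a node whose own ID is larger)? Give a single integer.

Round 1: pos1(id60) recv 52: drop; pos2(id38) recv 60: fwd; pos3(id26) recv 38: fwd; pos4(id95) recv 26: drop; pos5(id10) recv 95: fwd; pos6(id66) recv 10: drop; pos7(id34) recv 66: fwd; pos0(id52) recv 34: drop
Round 2: pos3(id26) recv 60: fwd; pos4(id95) recv 38: drop; pos6(id66) recv 95: fwd; pos0(id52) recv 66: fwd
Round 3: pos4(id95) recv 60: drop; pos7(id34) recv 95: fwd; pos1(id60) recv 66: fwd
Round 4: pos0(id52) recv 95: fwd; pos2(id38) recv 66: fwd
Round 5: pos1(id60) recv 95: fwd; pos3(id26) recv 66: fwd
Round 6: pos2(id38) recv 95: fwd; pos4(id95) recv 66: drop
Round 7: pos3(id26) recv 95: fwd
Round 8: pos4(id95) recv 95: ELECTED
Message ID 38 originates at pos 2; dropped at pos 4 in round 2

Answer: 2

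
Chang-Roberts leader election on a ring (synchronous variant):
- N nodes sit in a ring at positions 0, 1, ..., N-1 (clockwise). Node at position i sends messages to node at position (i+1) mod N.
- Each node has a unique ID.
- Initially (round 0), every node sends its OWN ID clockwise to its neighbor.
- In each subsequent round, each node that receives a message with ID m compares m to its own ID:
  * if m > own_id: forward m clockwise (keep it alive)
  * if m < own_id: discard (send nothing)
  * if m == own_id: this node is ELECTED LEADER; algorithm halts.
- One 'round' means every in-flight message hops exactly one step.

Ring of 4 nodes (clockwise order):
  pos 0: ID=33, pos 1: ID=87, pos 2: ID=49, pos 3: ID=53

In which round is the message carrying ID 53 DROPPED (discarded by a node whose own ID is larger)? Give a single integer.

Answer: 2

Derivation:
Round 1: pos1(id87) recv 33: drop; pos2(id49) recv 87: fwd; pos3(id53) recv 49: drop; pos0(id33) recv 53: fwd
Round 2: pos3(id53) recv 87: fwd; pos1(id87) recv 53: drop
Round 3: pos0(id33) recv 87: fwd
Round 4: pos1(id87) recv 87: ELECTED
Message ID 53 originates at pos 3; dropped at pos 1 in round 2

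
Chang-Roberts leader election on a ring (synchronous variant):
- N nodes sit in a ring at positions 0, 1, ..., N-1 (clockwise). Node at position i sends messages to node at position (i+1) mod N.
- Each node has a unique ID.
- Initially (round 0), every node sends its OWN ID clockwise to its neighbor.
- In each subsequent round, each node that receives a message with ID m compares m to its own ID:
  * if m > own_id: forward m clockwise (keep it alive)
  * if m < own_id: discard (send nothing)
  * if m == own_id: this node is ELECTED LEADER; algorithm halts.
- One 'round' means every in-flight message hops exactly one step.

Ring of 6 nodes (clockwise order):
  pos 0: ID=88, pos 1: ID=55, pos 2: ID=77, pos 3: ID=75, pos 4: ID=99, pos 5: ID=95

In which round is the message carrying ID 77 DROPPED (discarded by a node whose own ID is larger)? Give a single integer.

Round 1: pos1(id55) recv 88: fwd; pos2(id77) recv 55: drop; pos3(id75) recv 77: fwd; pos4(id99) recv 75: drop; pos5(id95) recv 99: fwd; pos0(id88) recv 95: fwd
Round 2: pos2(id77) recv 88: fwd; pos4(id99) recv 77: drop; pos0(id88) recv 99: fwd; pos1(id55) recv 95: fwd
Round 3: pos3(id75) recv 88: fwd; pos1(id55) recv 99: fwd; pos2(id77) recv 95: fwd
Round 4: pos4(id99) recv 88: drop; pos2(id77) recv 99: fwd; pos3(id75) recv 95: fwd
Round 5: pos3(id75) recv 99: fwd; pos4(id99) recv 95: drop
Round 6: pos4(id99) recv 99: ELECTED
Message ID 77 originates at pos 2; dropped at pos 4 in round 2

Answer: 2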